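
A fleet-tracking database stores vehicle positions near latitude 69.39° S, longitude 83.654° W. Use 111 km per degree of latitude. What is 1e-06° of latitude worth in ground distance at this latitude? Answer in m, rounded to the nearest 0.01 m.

1e-06° × 111000 m/° = 0.111 m.

0.11 m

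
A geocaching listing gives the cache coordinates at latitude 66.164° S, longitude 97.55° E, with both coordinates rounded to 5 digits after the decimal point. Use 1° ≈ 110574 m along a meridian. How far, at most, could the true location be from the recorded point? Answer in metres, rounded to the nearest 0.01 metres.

Rounding to 5 decimal places leaves each coordinate within ±5e-06° of the true value.
N–S: 5e-06° × 110574 m/° = 0.55287 m.
East–west component at 66.164°: 5e-06° × 110574 × cos 66.164° ≈ 5e-06 × 44685.2 ≈ 0.223426 m.
Worst case both components are at the extreme and orthogonal: √(0.55287² + 0.223426²) ≈ 0.596309 m.

0.60 metres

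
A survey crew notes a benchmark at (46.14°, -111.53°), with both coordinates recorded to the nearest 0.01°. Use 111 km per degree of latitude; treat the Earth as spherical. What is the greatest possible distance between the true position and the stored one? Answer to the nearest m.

675 m

Rounding to 2 decimal places leaves each coordinate within ±0.005° of the true value.
Latitude error → 0.005 × 111000 = 555 m along the meridian.
E–W at 46.14°: 0.005° × 111000 × cos 46.14° = 0.005 × 111000 × 0.6929 ≈ 384.559 m.
The two errors are perpendicular, so the maximum displacement is √(555² + 384.559²) ≈ 675.211 m.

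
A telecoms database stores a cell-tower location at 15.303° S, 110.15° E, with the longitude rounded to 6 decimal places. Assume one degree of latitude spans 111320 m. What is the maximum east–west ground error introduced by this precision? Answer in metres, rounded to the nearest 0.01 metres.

0.05 metres

Rounding to 6 decimal places leaves the longitude within ±5e-07° of the true value.
At latitude 15.303° a degree of longitude spans 111320 m × cos 15.303° = 111320 × 0.9645 ≈ 107373 m.
East–west error: 5e-07° × 107373 m/° ≈ 0.0536865 m.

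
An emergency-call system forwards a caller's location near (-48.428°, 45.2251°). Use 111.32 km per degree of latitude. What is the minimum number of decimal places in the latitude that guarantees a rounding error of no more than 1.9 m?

5 decimal places

One degree of latitude covers 111320 m.
N decimal places → at most half a unit in the last place, 0.5 × 10⁻ᴺ° = 111320/2 × 10⁻ᴺ m.
Need 0.5 × 111320 × 10⁻ᴺ ≤ 1.9 → 10⁻ᴺ ≤ 3.414e-05, so N ≥ 4.47.
N = 4 would give 5.57 m (too coarse); N = 5 gives 0.557 m ≤ 1.9 m.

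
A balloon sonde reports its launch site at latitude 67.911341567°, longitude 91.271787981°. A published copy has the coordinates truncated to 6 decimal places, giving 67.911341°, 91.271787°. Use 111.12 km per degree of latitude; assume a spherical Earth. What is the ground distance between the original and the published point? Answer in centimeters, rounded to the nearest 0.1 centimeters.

The latitude changed by +0.000000567° and the longitude by +0.000000981°.
North–south shift: 0.000000567 × 111120 = 0.063005 m.
E–W at 67.9113°: 0.000000981° × 111120 × cos 67.9113° = 0.000000981 × 111120 × 0.3760 ≈ 0.0409917 m.
Hypotenuse of the two orthogonal shifts: √(0.063005² + 0.0409917²) = 0.0751662 m.
That is 0.0751662 m = 7.5166 cm.

7.5 centimeters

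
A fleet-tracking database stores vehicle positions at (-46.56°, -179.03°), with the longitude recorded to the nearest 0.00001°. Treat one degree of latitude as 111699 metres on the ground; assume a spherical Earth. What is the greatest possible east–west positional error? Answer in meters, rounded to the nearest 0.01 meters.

Rounding to 5 decimal places leaves the longitude within ±5e-06° of the true value.
Parallels shrink by cos φ, so at 46.56° a degree of longitude is 111699 × 0.6876 ≈ 76803.6 m.
East–west error: 5e-06° × 76803.6 m/° ≈ 0.384018 m.

0.38 meters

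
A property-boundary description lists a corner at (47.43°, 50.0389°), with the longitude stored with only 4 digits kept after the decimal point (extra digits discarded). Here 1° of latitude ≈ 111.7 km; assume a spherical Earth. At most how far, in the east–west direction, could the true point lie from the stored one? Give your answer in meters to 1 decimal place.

Truncating at 4 decimal places can drop up to a full unit in the last place, so the longitude may be off by as much as 0.0001°.
One degree of longitude at 47.43° is 111700 × cos 47.43° ≈ 111700 × 0.6765 = 75564 m.
Maximum E–W displacement: 0.0001 × 75564 = 7.5564 m.

7.6 meters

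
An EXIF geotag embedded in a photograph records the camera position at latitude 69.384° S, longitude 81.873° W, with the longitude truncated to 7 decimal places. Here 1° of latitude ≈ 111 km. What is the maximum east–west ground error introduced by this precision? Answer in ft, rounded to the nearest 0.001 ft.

Truncating at 7 decimal places can drop up to a full unit in the last place, so the longitude may be off by as much as 1e-07°.
One degree of longitude at 69.384° is 111000 × cos 69.384° ≈ 111000 × 0.3521 = 39083.4 m.
So at most 1e-07° × 39083.4 ≈ 0.00390834 m east–west.
Converting: 0.00390834 m × 3.2808 ft/m ≈ 0.012823 ft.

0.013 ft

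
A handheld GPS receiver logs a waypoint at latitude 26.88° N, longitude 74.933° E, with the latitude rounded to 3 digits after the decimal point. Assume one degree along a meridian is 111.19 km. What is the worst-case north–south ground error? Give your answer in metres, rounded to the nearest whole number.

Rounding to 3 decimal places leaves the latitude within ±0.0005° of the true value.
North–south distance: 0.0005° × 111190 m/° = 55.595 m.

56 metres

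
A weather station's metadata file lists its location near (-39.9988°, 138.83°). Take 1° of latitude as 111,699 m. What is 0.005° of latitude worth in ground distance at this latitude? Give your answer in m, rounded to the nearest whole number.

558 m

0.005° × 111699 m/° = 558.495 m.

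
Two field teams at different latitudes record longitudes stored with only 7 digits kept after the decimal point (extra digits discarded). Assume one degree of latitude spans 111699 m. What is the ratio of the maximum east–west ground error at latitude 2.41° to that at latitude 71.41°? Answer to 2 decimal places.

3.13

Truncating at 7 decimal places can drop up to a full unit in the last place, so the longitude may be off by as much as 1e-07°.
Error at 2.41° = 1e-07° × 111699 × cos 2.41° ≈ 0.01117 × 0.9991 = 0.01116 m.
At 71.41°: 1e-07° × 111699 × cos 71.41° = 1e-07 × 111699 × 0.3188 ≈ 0.0035609 m.
The ratio reduces to cos 2.41° / cos 71.41° = 0.9991/0.3188 ≈ 3.1340.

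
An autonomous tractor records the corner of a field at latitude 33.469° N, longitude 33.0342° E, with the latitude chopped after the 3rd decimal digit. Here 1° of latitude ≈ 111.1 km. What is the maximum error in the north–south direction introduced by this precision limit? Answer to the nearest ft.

Truncating at 3 decimal places can drop up to a full unit in the last place, so the latitude may be off by as much as 0.001°.
Along the meridian that is 0.001° × 111100 m/° = 111.1 m.
In feet: 111.1 m ÷ 0.3048 ≈ 364.5 ft.

365 ft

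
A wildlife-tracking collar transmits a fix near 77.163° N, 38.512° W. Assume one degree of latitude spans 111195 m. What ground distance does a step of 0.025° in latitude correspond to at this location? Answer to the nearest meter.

Along a meridian 0.025° is 0.025 × 111195 = 2779.88 m.

2780 meters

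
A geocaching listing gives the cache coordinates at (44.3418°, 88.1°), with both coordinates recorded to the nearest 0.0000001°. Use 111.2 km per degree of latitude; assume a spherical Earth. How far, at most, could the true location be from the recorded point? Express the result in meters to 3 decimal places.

Rounding to 7 decimal places leaves each coordinate within ±5e-08° of the true value.
North–south component: 5e-08° × 111200 = 0.00556 m.
East–west component at 44.3418°: 5e-08° × 111200 × cos 44.3418° ≈ 5e-08 × 79528.4 ≈ 0.00397642 m.
The two errors are perpendicular, so the maximum displacement is √(0.00556² + 0.00397642²) ≈ 0.00683561 m.

0.007 meters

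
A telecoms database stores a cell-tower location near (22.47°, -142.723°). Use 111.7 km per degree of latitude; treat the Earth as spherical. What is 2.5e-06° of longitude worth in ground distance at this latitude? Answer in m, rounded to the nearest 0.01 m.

One degree of longitude here spans 111700 × cos 22.47° = 111700 × 0.9241 ≈ 103220 m; 2.5e-06° of that is 0.258049 m.

0.26 m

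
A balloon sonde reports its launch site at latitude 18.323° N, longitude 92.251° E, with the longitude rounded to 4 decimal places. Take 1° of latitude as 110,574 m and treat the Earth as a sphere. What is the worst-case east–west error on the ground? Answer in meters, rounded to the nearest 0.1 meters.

5.2 meters

Rounding to 4 decimal places leaves the longitude within ±5e-05° of the true value.
One degree of longitude at 18.323° is 110574 × cos 18.323° ≈ 110574 × 0.9493 = 104968 m.
East–west error: 5e-05° × 104968 m/° ≈ 5.24839 m.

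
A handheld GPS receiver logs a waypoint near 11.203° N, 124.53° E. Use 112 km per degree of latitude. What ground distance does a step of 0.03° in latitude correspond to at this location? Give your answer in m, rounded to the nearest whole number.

0.03° × 112000 m/° = 3360 m.

3360 m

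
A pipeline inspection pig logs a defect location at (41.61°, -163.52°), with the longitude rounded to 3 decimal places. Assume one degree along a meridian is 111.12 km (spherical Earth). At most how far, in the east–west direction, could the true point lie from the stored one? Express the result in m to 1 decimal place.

41.5 m

Rounding to 3 decimal places leaves the longitude within ±0.0005° of the true value.
Parallels shrink by cos φ, so at 41.61° a degree of longitude is 111120 × 0.7477 ≈ 83082.4 m.
So at most 0.0005° × 83082.4 ≈ 41.5412 m east–west.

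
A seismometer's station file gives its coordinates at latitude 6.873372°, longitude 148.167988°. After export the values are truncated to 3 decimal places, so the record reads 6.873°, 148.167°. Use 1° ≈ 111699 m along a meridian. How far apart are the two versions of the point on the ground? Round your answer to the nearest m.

The latitude changed by +0.000372° and the longitude by +0.000988°.
North–south shift: 0.000372 × 111699 = 41.552 m.
E–W at 6.873°: 0.000988° × 111699 × cos 6.873° = 0.000988 × 111699 × 0.9928 ≈ 109.566 m.
Distance: √(41.552² + 109.566²) ≈ 117.18 m.

117 m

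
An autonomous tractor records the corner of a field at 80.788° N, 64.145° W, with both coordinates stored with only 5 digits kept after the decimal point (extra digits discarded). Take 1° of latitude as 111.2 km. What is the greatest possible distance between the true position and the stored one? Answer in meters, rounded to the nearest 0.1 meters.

1.1 meters

Truncating at 5 decimal places can drop up to a full unit in the last place, so each coordinate may be off by as much as 1e-05°.
North–south component: 1e-05° × 111200 = 1.112 m.
East–west component at 80.788°: 1e-05° × 111200 × cos 80.788° ≈ 1e-05 × 17801.8 ≈ 0.178018 m.
Combining orthogonally: (1.112² + 0.178018²)^½ ≈ 1.12616 m.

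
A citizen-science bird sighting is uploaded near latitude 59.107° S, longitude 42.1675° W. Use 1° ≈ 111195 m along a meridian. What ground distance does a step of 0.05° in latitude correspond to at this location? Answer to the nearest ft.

18241 ft

Along a meridian 0.05° is 0.05 × 111195 = 5559.75 m.
In feet: 5559.75 m ÷ 0.3048 ≈ 18241 ft.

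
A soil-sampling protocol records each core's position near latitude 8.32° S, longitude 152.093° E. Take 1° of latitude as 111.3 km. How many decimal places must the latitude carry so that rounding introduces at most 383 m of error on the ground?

One degree of latitude covers 111300 m.
With N decimal places the half-ulp bound is 0.5·10⁻ᴺ°, or 0.5·10⁻ᴺ × 111300 m on the ground.
Need 0.5 × 111300 × 10⁻ᴺ ≤ 383 → 10⁻ᴺ ≤ 6.882e-03, so N ≥ 2.16.
N = 2 would give 556 m (too coarse); N = 3 gives 55.6 m ≤ 383 m.

3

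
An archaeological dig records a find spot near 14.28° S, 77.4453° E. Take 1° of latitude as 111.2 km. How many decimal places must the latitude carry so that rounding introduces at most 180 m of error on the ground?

3

One degree of latitude covers 111200 m.
With N decimal places the half-ulp bound is 0.5·10⁻ᴺ°, or 0.5·10⁻ᴺ × 111200 m on the ground.
Need 0.5 × 111200 × 10⁻ᴺ ≤ 180 → 10⁻ᴺ ≤ 3.237e-03, so N ≥ 2.49.
At 2 places the error can reach 556 m, but 3 places keeps it to 55.6 m.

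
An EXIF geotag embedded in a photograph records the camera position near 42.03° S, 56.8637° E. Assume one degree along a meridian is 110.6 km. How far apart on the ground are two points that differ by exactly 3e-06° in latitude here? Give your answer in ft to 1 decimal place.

3e-06° × 110600 m/° = 0.3318 m.
Converting: 0.3318 m × 3.2808 ft/m ≈ 1.0886 ft.

1.1 ft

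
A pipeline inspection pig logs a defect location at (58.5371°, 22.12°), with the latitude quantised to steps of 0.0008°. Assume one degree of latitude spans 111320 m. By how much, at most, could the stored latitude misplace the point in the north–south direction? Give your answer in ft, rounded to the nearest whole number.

With a 0.0008° grid the true value lies within half a step, ±0.0008°/2 = ±0.0004°, of the stored one.
North–south distance: 0.0004° × 111320 m/° = 44.528 m.
In feet: 44.528 m ÷ 0.3048 ≈ 146.09 ft.

146 ft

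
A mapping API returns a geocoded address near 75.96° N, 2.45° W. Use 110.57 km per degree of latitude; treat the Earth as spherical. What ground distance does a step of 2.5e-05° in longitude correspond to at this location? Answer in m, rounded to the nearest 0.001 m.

0.671 m

At 75.96° a degree of longitude is 110570 × cos 75.96° ≈ 26824.2 m, so 2.5e-05° corresponds to 0.670605 m.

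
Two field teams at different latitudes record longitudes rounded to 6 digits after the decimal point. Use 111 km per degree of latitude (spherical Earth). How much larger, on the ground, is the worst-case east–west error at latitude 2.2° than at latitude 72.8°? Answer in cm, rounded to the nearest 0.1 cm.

3.9 cm

Rounding to 6 decimal places leaves the longitude within ±5e-07° of the true value.
At 2.2°: 5e-07° × 111000 × cos 2.2° = 5e-07 × 111000 × 0.9993 ≈ 0.055459 m.
Error at 72.8° = 5e-07° × 111000 × cos 72.8° ≈ 0.0555 × 0.2957 = 0.016412 m.
Difference: 0.055459 − 0.016412 = 0.039047 m.
That is 0.0390473 m = 3.9047 cm.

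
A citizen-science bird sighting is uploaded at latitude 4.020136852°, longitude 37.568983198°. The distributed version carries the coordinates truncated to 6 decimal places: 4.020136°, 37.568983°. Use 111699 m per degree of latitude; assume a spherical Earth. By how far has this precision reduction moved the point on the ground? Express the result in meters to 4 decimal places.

Δlat = 4.020136852 − 4.020136 = +0.000000852°; Δlon = 37.568983198 − 37.568983 = +0.000000198°.
North–south shift: 0.000000852 × 111699 = 0.0951675 m.
East–west at this latitude: 0.000000198° × 111699 × cos 4.02014° ≈ 0.000000198 × 111424 = 0.022062 m.
Hypotenuse of the two orthogonal shifts: √(0.0951675² + 0.022062²) = 0.0976913 m.

0.0977 meters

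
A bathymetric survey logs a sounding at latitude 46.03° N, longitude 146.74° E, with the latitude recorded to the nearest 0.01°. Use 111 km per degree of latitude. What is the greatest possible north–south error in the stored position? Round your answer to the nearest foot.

Rounding to 2 decimal places leaves the latitude within ±0.005° of the true value.
Along the meridian that is 0.005° × 111000 m/° = 555 m.
In feet: 555 m ÷ 0.3048 ≈ 1820.9 ft.

1821 feet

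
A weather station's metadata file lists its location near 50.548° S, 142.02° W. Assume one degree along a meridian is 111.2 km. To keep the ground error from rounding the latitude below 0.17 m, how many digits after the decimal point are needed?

One degree of latitude covers 111200 m.
N decimal places → at most half a unit in the last place, 0.5 × 10⁻ᴺ° = 111200/2 × 10⁻ᴺ m.
Need 0.5 × 111200 × 10⁻ᴺ ≤ 0.17 → 10⁻ᴺ ≤ 3.058e-06, so N ≥ 5.51.
N = 5 would give 0.556 m (too coarse); N = 6 gives 0.0556 m ≤ 0.17 m.

6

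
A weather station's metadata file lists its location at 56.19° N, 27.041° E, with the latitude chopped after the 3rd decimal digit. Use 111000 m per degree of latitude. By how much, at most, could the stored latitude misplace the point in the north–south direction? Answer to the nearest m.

111 m

Truncating at 3 decimal places can drop up to a full unit in the last place, so the latitude may be off by as much as 0.001°.
So the N–S error is at most 0.001 × 111000 = 111 m.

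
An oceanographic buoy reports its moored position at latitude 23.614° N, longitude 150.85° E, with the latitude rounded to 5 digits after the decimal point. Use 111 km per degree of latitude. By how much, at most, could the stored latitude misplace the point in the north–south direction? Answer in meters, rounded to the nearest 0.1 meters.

0.6 meters

Rounding to 5 decimal places leaves the latitude within ±5e-06° of the true value.
North–south distance: 5e-06° × 111000 m/° = 0.555 m.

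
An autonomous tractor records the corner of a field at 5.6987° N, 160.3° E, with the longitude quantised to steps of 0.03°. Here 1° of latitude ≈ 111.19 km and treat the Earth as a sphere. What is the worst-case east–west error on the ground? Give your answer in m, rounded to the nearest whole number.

1660 m

With a 0.03° grid the true value lies within half a step, ±0.03°/2 = ±0.015°, of the stored one.
One degree of longitude at 5.6987° is 111190 × cos 5.6987° ≈ 111190 × 0.9951 = 110640 m.
East–west error: 0.015° × 110640 m/° ≈ 1659.61 m.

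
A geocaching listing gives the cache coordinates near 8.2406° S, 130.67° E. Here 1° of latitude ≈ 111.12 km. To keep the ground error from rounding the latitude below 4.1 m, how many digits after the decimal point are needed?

One degree of latitude covers 111120 m.
Rounding to N decimal places gives at most 0.5 × 10⁻ᴺ degrees of error, i.e. 0.5 × 10⁻ᴺ × 111120 m.
Need 0.5 × 111120 × 10⁻ᴺ ≤ 4.1 → 10⁻ᴺ ≤ 7.379e-05, so N ≥ 4.13.
So 5 decimal places suffice (0.556 m); 4 would allow up to 5.56 m.

5 decimal places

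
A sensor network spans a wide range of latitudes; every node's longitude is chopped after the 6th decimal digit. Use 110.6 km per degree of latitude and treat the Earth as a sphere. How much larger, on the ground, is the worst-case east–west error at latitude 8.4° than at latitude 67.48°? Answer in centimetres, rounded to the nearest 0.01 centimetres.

Truncating at 6 decimal places can drop up to a full unit in the last place, so the longitude may be off by as much as 1e-06°.
Error at 8.4° = 1e-06° × 110600 × cos 8.4° ≈ 0.1106 × 0.9893 = 0.10941 m.
Error at 67.48° = 1e-06° × 110600 × cos 67.48° ≈ 0.1106 × 0.3830 = 0.04236 m.
Difference: 0.10941 − 0.04236 = 0.067053 m.
That is 0.0670531 m = 6.7053 cm.

6.71 centimetres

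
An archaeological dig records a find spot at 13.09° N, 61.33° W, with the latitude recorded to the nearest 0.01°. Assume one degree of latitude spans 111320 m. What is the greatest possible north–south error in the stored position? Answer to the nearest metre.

557 metres

Rounding to 2 decimal places leaves the latitude within ±0.005° of the true value.
So the N–S error is at most 0.005 × 111320 = 556.6 m.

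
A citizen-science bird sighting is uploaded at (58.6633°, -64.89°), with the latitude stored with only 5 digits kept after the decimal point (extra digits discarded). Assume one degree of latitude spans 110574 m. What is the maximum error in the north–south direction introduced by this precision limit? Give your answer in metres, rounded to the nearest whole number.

1 metres

Truncating at 5 decimal places can drop up to a full unit in the last place, so the latitude may be off by as much as 1e-05°.
So the N–S error is at most 1e-05 × 110574 = 1.10574 m.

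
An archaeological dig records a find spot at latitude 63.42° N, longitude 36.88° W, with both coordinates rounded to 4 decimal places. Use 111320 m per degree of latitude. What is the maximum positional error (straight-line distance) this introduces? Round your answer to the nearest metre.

Rounding to 4 decimal places leaves each coordinate within ±5e-05° of the true value.
Latitude error → 5e-05 × 111320 = 5.566 m along the meridian.
East–west component at 63.42°: 5e-05° × 111320 × cos 63.42° ≈ 5e-05 × 49809.8 ≈ 2.49049 m.
Combining orthogonally: (5.566² + 2.49049²)^½ ≈ 6.09778 m.

6 metres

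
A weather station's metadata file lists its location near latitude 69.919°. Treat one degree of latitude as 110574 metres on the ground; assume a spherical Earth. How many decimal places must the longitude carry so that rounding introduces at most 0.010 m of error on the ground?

7

At 69.919° one degree of longitude covers 110574 × cos 69.919° ≈ 110574 × 0.3433 ≈ 37965.4 m.
Rounding to N decimal places gives at most 0.5 × 10⁻ᴺ degrees of error, i.e. 0.5 × 10⁻ᴺ × 37965.4 m.
Setting 18982.7 × 10⁻ᴺ ≤ 0.010 gives 10ᴺ ≥ 1.898e+06, i.e. N ≥ 6.28.
At 6 places the error can reach 0.019 m, but 7 places keeps it to 0.0019 m.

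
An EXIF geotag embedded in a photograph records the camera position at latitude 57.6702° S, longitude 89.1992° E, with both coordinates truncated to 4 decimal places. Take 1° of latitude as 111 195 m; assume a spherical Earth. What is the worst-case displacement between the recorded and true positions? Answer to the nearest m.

13 m

Truncating at 4 decimal places can drop up to a full unit in the last place, so each coordinate may be off by as much as 0.0001°.
N–S: 0.0001° × 111195 m/° = 11.1195 m.
Longitude error → 0.0001 × 111195 × cos 57.6702° = 0.0001 × 111195 × 0.5348 ≈ 5.94662 m.
Combining orthogonally: (11.1195² + 5.94662²)^½ ≈ 12.6097 m.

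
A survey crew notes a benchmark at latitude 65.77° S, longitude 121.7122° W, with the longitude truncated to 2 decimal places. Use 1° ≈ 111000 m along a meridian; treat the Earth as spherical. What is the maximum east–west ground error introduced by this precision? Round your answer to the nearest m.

Truncating at 2 decimal places can drop up to a full unit in the last place, so the longitude may be off by as much as 0.01°.
At latitude 65.77° a degree of longitude spans 111000 m × cos 65.77° = 111000 × 0.4104 ≈ 45554.5 m.
East–west error: 0.01° × 45554.5 m/° ≈ 455.545 m.

456 m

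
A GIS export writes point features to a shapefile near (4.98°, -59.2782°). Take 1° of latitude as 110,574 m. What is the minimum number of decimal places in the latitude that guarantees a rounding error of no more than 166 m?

3

One degree of latitude covers 110574 m.
With N decimal places the half-ulp bound is 0.5·10⁻ᴺ°, or 0.5·10⁻ᴺ × 110574 m on the ground.
Setting 55287 × 10⁻ᴺ ≤ 166 gives 10ᴺ ≥ 333.1, i.e. N ≥ 2.52.
So 3 decimal places suffice (55.3 m); 2 would allow up to 553 m.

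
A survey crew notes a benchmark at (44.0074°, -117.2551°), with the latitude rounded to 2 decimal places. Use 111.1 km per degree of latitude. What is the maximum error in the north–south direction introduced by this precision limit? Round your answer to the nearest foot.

Rounding to 2 decimal places leaves the latitude within ±0.005° of the true value.
So the N–S error is at most 0.005 × 111100 = 555.5 m.
In feet: 555.5 m ÷ 0.3048 ≈ 1822.5 ft.

1823 feet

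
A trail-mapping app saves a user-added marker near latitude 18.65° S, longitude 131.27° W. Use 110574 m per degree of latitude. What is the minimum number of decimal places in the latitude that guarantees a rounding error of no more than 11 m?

4

One degree of latitude covers 110574 m.
With N decimal places the half-ulp bound is 0.5·10⁻ᴺ°, or 0.5·10⁻ᴺ × 110574 m on the ground.
Setting 55287 × 10⁻ᴺ ≤ 11 gives 10ᴺ ≥ 5026, i.e. N ≥ 3.70.
So 4 decimal places suffice (5.53 m); 3 would allow up to 55.3 m.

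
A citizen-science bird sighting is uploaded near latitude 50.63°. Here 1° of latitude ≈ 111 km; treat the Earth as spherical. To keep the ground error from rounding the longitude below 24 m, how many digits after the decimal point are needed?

4 decimal places

At 50.63° one degree of longitude covers 111000 × cos 50.63° ≈ 111000 × 0.6343 ≈ 70410.2 m.
N decimal places → at most half a unit in the last place, 0.5 × 10⁻ᴺ° = 70410.2/2 × 10⁻ᴺ m.
Setting 35205.1 × 10⁻ᴺ ≤ 24 gives 10ᴺ ≥ 1467, i.e. N ≥ 3.17.
So 4 decimal places suffice (3.52 m); 3 would allow up to 35.2 m.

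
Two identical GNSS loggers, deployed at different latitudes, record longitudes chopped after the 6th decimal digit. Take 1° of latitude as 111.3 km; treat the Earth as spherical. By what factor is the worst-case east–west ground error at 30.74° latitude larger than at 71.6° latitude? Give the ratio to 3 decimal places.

2.723

Truncating at 6 decimal places can drop up to a full unit in the last place, so the longitude may be off by as much as 1e-06°.
Error at 30.74° = 1e-06° × 111300 × cos 30.74° ≈ 0.1113 × 0.8595 = 0.095662 m.
Error at 71.6° = 1e-06° × 111300 × cos 71.6° ≈ 0.1113 × 0.3156 = 0.035132 m.
Ratio: 0.095662 / 0.035132 = cos 30.74° / cos 71.6° ≈ 2.7229.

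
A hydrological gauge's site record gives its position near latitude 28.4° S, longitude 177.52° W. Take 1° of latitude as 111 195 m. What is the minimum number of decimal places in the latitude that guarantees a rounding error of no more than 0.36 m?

6

One degree of latitude covers 111195 m.
Rounding to N decimal places gives at most 0.5 × 10⁻ᴺ degrees of error, i.e. 0.5 × 10⁻ᴺ × 111195 m.
Need 0.5 × 111195 × 10⁻ᴺ ≤ 0.36 → 10⁻ᴺ ≤ 6.475e-06, so N ≥ 5.19.
N = 5 would give 0.556 m (too coarse); N = 6 gives 0.0556 m ≤ 0.36 m.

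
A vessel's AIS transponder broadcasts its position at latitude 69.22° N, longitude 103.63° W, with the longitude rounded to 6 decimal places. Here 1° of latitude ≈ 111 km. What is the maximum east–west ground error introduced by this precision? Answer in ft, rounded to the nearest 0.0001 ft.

0.0646 ft

Rounding to 6 decimal places leaves the longitude within ±5e-07° of the true value.
One degree of longitude at 69.22° is 111000 × cos 69.22° ≈ 111000 × 0.3548 = 39380.6 m.
Maximum E–W displacement: 5e-07 × 39380.6 = 0.0196903 m.
In feet: 0.0196903 m ÷ 0.3048 ≈ 0.064601 ft.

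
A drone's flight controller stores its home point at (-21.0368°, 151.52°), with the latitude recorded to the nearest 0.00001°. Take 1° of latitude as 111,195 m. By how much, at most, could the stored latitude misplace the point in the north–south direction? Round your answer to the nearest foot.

2 feet

Rounding to 5 decimal places leaves the latitude within ±5e-06° of the true value.
So the N–S error is at most 5e-06 × 111195 = 0.555975 m.
In feet: 0.555975 m ÷ 0.3048 ≈ 1.8241 ft.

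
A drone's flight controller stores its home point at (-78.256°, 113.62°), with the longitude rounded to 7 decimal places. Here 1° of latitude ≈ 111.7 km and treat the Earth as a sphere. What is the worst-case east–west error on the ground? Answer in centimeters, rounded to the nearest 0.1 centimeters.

0.1 centimeters

Rounding to 7 decimal places leaves the longitude within ±5e-08° of the true value.
At latitude 78.256° a degree of longitude spans 111700 m × cos 78.256° = 111700 × 0.2035 ≈ 22735.3 m.
So at most 5e-08° × 22735.3 ≈ 0.00113677 m east–west.
That is 0.00113677 m = 0.11368 cm.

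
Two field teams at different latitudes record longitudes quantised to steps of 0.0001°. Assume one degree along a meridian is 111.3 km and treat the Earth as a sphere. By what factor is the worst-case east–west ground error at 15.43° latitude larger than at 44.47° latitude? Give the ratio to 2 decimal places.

1.35

With a 0.0001° grid the true value lies within half a step, ±0.0001°/2 = ±5e-05°, of the stored one.
Error at 15.43° = 5e-05° × 111300 × cos 15.43° ≈ 5.565 × 0.9640 = 5.3644 m.
Error at 44.47° = 5e-05° × 111300 × cos 44.47° ≈ 5.565 × 0.7136 = 3.9713 m.
Ratio: 5.3644 / 3.9713 = cos 15.43° / cos 44.47° ≈ 1.3508.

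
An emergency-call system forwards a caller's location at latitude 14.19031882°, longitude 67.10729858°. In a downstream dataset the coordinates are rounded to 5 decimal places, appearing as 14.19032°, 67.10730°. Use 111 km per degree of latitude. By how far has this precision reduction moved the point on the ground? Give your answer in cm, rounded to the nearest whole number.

20 cm

The latitude changed by -0.00000118° and the longitude by -0.00000142°.
North–south shift: -0.00000118 × 111000 = -0.13098 m.
E–W at 14.1903°: -0.00000142° × 111000 × cos 14.1903° = -0.00000142 × 111000 × 0.9695 ≈ -0.152811 m.
Combined displacement = (0.13098² + 0.152811²)^½ ≈ 0.201263 m.
That is 0.201263 m = 20.126 cm.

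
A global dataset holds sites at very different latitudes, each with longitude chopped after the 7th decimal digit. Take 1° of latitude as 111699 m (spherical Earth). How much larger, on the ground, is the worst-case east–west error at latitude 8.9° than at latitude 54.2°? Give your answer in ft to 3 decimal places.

Truncating at 7 decimal places can drop up to a full unit in the last place, so the longitude may be off by as much as 1e-07°.
At 8.9°: 1e-07° × 111699 × cos 8.9° = 1e-07 × 111699 × 0.9880 ≈ 0.011035 m.
Error at 54.2° = 1e-07° × 111699 × cos 54.2° ≈ 0.01117 × 0.5850 = 0.0065339 m.
Difference: 0.011035 − 0.0065339 = 0.0045015 m.
Converting: 0.00450149 m × 3.2808 ft/m ≈ 0.014769 ft.

0.015 ft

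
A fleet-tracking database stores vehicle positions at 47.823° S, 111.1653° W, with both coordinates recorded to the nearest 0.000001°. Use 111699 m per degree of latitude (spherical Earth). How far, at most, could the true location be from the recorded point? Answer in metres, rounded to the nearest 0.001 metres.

Rounding to 6 decimal places leaves each coordinate within ±5e-07° of the true value.
Latitude error → 5e-07 × 111699 = 0.0558495 m along the meridian.
East–west component at 47.823°: 5e-07° × 111699 × cos 47.823° ≈ 5e-07 × 74997.3 ≈ 0.0374986 m.
The two errors are perpendicular, so the maximum displacement is √(0.0558495² + 0.0374986²) ≈ 0.0672705 m.

0.067 metres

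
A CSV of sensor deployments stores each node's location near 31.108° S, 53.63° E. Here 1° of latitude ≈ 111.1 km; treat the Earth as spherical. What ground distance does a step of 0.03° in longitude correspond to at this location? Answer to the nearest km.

One degree of longitude here spans 111100 × cos 31.108° = 111100 × 0.8562 ≈ 95123.3 m; 0.03° of that is 2853.7 m.
That is 2853.7 m = 2.8537 km.

3 km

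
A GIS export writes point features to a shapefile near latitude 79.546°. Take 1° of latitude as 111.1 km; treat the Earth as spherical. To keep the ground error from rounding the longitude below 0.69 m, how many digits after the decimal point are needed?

At 79.546° one degree of longitude covers 111100 × cos 79.546° ≈ 111100 × 0.1814 ≈ 20158.7 m.
With N decimal places the half-ulp bound is 0.5·10⁻ᴺ°, or 0.5·10⁻ᴺ × 20158.7 m on the ground.
Setting 10079.3 × 10⁻ᴺ ≤ 0.69 gives 10ᴺ ≥ 1.461e+04, i.e. N ≥ 4.16.
So 5 decimal places suffice (0.101 m); 4 would allow up to 1.01 m.

5 decimal places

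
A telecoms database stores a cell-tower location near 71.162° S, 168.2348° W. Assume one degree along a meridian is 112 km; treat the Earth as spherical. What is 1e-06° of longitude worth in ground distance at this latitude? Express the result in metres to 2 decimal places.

One degree of longitude here spans 112000 × cos 71.162° = 112000 × 0.3229 ≈ 36164.1 m; 1e-06° of that is 0.0361641 m.

0.04 metres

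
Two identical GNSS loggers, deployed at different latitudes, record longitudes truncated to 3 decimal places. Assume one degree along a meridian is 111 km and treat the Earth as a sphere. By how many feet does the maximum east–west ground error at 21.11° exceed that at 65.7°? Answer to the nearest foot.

190 feet

Truncating at 3 decimal places can drop up to a full unit in the last place, so the longitude may be off by as much as 0.001°.
At 21.11°: 0.001° × 111000 × cos 21.11° = 0.001 × 111000 × 0.9329 ≈ 103.55 m.
Error at 65.7° = 0.001° × 111000 × cos 65.7° ≈ 111 × 0.4115 = 45.678 m.
So the lower-latitude error exceeds the higher by 103.55 − 45.678 = 57.873 m.
Converting: 57.8728 m × 3.2808 ft/m ≈ 189.87 ft.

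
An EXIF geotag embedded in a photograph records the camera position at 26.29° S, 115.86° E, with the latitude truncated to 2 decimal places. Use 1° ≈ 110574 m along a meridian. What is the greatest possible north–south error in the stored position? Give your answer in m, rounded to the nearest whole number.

1106 m

Truncating at 2 decimal places can drop up to a full unit in the last place, so the latitude may be off by as much as 0.01°.
Along the meridian that is 0.01° × 110574 m/° = 1105.74 m.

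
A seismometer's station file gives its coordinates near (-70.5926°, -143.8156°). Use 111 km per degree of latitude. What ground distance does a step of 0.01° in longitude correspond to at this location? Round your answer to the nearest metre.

0.01° of longitude at 70.5926° is 0.01 × 111000 × cos 70.5926° ≈ 0.01 × 36883.4 = 368.834 m.

369 metres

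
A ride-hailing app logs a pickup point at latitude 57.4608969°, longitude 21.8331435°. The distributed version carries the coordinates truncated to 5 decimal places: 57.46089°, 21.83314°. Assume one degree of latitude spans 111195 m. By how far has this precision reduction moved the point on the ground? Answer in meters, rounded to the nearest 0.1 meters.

0.8 meters

The latitude changed by +0.0000069° and the longitude by +0.0000035°.
North–south shift: 0.0000069 × 111195 = 0.767246 m.
East–west at this latitude: 0.0000035° × 111195 × cos 57.4609° ≈ 0.0000035 × 59809 = 0.209332 m.
Hypotenuse of the two orthogonal shifts: √(0.767246² + 0.209332²) = 0.795289 m.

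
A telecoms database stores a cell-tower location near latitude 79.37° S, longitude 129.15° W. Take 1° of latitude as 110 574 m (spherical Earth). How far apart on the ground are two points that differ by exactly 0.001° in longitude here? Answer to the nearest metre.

0.001° of longitude at 79.37° is 0.001 × 110574 × cos 79.37° ≈ 0.001 × 20397.1 = 20.3971 m.

20 metres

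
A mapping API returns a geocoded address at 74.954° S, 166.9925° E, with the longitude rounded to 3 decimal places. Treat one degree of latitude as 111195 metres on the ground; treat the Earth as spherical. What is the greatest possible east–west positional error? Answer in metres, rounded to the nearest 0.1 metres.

Rounding to 3 decimal places leaves the longitude within ±0.0005° of the true value.
At latitude 74.954° a degree of longitude spans 111195 m × cos 74.954° = 111195 × 0.2596 ≈ 28865.6 m.
So at most 0.0005° × 28865.6 ≈ 14.4328 m east–west.

14.4 metres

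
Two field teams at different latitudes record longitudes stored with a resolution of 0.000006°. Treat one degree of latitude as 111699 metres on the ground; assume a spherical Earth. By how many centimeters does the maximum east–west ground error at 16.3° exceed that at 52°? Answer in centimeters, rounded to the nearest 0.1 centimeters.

11.5 centimeters

With a 0.000006° grid the true value lies within half a step, ±0.000006°/2 = ±3e-06°, of the stored one.
Error at 16.3° = 3e-06° × 111699 × cos 16.3° ≈ 0.3351 × 0.9598 = 0.32163 m.
Error at 52° = 3e-06° × 111699 × cos 52° ≈ 0.3351 × 0.6157 = 0.20631 m.
Difference: 0.32163 − 0.20631 = 0.11532 m.
That is 0.115322 m = 11.532 cm.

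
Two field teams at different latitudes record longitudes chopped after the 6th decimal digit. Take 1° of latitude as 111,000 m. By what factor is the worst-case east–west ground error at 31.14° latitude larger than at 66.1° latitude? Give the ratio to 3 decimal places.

2.113

Truncating at 6 decimal places can drop up to a full unit in the last place, so the longitude may be off by as much as 1e-06°.
At 31.14°: 1e-06° × 111000 × cos 31.14° = 1e-06 × 111000 × 0.8559 ≈ 0.095006 m.
Error at 66.1° = 1e-06° × 111000 × cos 66.1° ≈ 0.111 × 0.4051 = 0.044971 m.
Ratio: 0.095006 / 0.044971 = cos 31.14° / cos 66.1° ≈ 2.1126.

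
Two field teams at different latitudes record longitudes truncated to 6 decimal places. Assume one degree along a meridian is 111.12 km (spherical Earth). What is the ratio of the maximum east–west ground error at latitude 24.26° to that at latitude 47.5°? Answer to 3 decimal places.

Truncating at 6 decimal places can drop up to a full unit in the last place, so the longitude may be off by as much as 1e-06°.
Error at 24.26° = 1e-06° × 111120 × cos 24.26° ≈ 0.11112 × 0.9117 = 0.10131 m.
Error at 47.5° = 1e-06° × 111120 × cos 47.5° ≈ 0.11112 × 0.6756 = 0.075072 m.
Ratio: 0.10131 / 0.075072 = cos 24.26° / cos 47.5° ≈ 1.3495.

1.349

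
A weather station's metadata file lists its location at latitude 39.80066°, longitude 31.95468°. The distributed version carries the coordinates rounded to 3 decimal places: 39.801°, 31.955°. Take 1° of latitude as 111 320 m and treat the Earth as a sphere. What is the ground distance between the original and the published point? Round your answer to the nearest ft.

The latitude changed by -0.00034° and the longitude by -0.00032°.
North–south shift: -0.00034 × 111320 = -37.8488 m.
East–west at this latitude: -0.00032° × 111320 × cos 39.801° ≈ -0.00032 × 85524.1 = -27.3677 m.
Distance: √(37.8488² + 27.3677²) ≈ 46.7068 m.
Converting: 46.7068 m × 3.2808 ft/m ≈ 153.24 ft.

153 ft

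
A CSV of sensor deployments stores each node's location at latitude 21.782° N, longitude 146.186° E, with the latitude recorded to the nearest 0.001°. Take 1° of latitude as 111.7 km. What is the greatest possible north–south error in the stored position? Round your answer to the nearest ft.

Rounding to 3 decimal places leaves the latitude within ±0.0005° of the true value.
So the N–S error is at most 0.0005 × 111700 = 55.85 m.
In feet: 55.85 m ÷ 0.3048 ≈ 183.23 ft.

183 ft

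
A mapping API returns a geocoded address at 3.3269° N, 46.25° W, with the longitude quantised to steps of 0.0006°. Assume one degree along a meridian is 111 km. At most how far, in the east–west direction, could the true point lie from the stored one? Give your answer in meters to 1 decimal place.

With a 0.0006° grid the true value lies within half a step, ±0.0006°/2 = ±0.0003°, of the stored one.
Parallels shrink by cos φ, so at 3.3269° a degree of longitude is 111000 × 0.9983 ≈ 110813 m.
Maximum E–W displacement: 0.0003 × 110813 = 33.2439 m.

33.2 meters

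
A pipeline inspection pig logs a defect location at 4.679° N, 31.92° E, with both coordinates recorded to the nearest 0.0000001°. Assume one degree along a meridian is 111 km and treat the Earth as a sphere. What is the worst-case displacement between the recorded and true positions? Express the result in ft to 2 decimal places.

0.03 ft

Rounding to 7 decimal places leaves each coordinate within ±5e-08° of the true value.
N–S: 5e-08° × 111000 m/° = 0.00555 m.
E–W at 4.679°: 5e-08° × 111000 × cos 4.679° = 5e-08 × 111000 × 0.9967 ≈ 0.0055315 m.
Worst case both components are at the extreme and orthogonal: √(0.00555² + 0.0055315²) ≈ 0.00783582 m.
Converting: 0.00783582 m × 3.2808 ft/m ≈ 0.025708 ft.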